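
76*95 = 7220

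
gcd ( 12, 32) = 4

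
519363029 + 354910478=874273507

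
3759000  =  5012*750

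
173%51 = 20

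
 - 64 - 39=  -103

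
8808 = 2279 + 6529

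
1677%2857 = 1677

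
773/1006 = 773/1006 = 0.77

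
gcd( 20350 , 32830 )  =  10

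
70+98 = 168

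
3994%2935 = 1059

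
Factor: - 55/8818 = -2^( - 1 ) * 5^1 * 11^1*4409^(  -  1)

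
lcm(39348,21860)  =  196740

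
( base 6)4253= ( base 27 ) 18O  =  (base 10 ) 969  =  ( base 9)1286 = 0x3C9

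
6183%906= 747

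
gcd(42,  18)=6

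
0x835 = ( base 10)2101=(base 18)68D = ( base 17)74A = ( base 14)AA1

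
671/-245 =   -  3 + 64/245 = -2.74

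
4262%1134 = 860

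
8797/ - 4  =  -8797/4 = -2199.25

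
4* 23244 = 92976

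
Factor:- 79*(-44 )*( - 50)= - 2^3*5^2 * 11^1*79^1 = - 173800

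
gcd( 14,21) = 7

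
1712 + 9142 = 10854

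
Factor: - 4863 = - 3^1*1621^1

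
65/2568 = 65/2568 = 0.03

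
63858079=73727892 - 9869813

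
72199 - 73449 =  - 1250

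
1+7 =8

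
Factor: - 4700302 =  - 2^1*103^1 * 22817^1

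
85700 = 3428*25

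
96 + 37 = 133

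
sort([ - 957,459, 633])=[ - 957, 459, 633]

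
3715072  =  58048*64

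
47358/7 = 6765 + 3/7 = 6765.43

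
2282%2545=2282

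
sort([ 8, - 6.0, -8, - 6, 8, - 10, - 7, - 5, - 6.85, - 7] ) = [ - 10, - 8, - 7, - 7, - 6.85,-6.0, - 6, - 5, 8, 8] 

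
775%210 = 145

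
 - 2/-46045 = 2/46045= 0.00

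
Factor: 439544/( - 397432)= - 151^ ( - 1)*167^1 = - 167/151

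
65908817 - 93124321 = - 27215504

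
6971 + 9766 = 16737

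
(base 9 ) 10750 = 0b1110000000101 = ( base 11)5431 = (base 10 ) 7173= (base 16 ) 1C05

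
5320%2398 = 524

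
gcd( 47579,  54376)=6797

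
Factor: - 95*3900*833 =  - 308626500 = -2^2*3^1* 5^3*7^2*13^1*17^1*19^1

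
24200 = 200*121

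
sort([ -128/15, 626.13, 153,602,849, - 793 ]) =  [ - 793 , - 128/15,  153,  602,626.13, 849]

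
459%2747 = 459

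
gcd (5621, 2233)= 77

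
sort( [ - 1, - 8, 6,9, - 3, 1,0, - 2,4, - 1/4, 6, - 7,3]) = [ - 8, - 7, - 3, - 2, - 1, - 1/4, 0, 1, 3,4, 6,6, 9]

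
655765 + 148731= 804496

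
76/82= 38/41 = 0.93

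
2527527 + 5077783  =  7605310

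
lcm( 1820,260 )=1820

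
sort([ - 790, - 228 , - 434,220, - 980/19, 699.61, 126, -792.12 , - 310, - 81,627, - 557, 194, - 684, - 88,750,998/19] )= [ - 792.12 , - 790, - 684,-557, - 434, - 310, - 228, - 88, - 81, - 980/19,998/19, 126,194,220,627, 699.61, 750]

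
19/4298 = 19/4298 = 0.00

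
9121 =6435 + 2686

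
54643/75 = 54643/75 = 728.57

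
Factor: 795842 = 2^1*397921^1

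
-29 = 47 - 76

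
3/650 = 3/650 = 0.00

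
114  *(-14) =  - 1596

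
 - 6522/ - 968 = 3261/484 = 6.74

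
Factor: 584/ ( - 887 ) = - 2^3*73^1 * 887^ (-1 ) 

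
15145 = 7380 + 7765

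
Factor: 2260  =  2^2*5^1*113^1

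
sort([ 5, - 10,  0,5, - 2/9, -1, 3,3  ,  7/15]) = [ - 10,  -  1, - 2/9,0,7/15, 3,3, 5,5] 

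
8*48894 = 391152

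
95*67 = 6365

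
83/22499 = 83/22499= 0.00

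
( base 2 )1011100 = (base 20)4C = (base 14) 68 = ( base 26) 3E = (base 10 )92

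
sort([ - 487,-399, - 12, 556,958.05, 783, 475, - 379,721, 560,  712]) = [ - 487, - 399, - 379 , - 12,475,556, 560, 712,  721,783,  958.05] 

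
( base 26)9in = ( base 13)2CBA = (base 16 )19AF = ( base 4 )1212233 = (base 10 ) 6575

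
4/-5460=-1/1365 = - 0.00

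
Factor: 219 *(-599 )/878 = -2^( - 1)*3^1 * 73^1*439^( - 1 )* 599^1 = - 131181/878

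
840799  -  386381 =454418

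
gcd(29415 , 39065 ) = 5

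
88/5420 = 22/1355 = 0.02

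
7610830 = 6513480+1097350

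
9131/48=190  +  11/48 = 190.23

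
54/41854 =27/20927 =0.00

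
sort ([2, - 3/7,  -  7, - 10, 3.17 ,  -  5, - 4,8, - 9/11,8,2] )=[ - 10, - 7, -5, - 4  , - 9/11, - 3/7, 2,2, 3.17,8,8]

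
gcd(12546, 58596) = 6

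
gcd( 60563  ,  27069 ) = 1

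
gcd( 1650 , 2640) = 330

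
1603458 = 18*89081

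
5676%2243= 1190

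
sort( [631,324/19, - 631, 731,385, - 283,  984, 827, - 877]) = [ - 877,-631, - 283, 324/19, 385,631 , 731,827, 984]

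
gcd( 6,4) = 2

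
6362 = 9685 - 3323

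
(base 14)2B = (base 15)29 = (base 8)47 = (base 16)27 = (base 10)39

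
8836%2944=4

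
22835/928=24+563/928=24.61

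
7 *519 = 3633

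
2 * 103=206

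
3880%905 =260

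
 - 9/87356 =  - 9/87356 = - 0.00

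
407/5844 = 407/5844 = 0.07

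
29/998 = 29/998=0.03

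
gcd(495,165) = 165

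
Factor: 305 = 5^1*61^1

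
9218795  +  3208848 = 12427643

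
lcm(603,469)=4221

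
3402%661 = 97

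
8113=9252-1139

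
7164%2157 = 693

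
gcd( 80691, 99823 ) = 1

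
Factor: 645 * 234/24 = 25155/4 = 2^(-2 ) * 3^2*5^1*13^1*43^1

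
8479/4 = 8479/4 = 2119.75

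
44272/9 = 4919+1/9=4919.11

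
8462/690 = 12 + 91/345 = 12.26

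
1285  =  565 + 720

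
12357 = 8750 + 3607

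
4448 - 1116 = 3332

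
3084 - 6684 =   -  3600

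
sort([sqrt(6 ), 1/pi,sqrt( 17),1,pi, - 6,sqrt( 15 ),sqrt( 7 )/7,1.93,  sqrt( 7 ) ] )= [ - 6,1/pi,  sqrt( 7)/7, 1,1.93, sqrt (6),  sqrt( 7 ),pi, sqrt( 15),sqrt(17) ]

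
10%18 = 10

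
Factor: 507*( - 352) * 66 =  - 2^6 * 3^2*11^2* 13^2 = - 11778624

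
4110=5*822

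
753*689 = 518817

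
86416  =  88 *982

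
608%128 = 96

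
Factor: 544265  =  5^1*199^1*547^1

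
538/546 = 269/273 = 0.99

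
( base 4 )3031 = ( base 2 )11001101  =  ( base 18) b7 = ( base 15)da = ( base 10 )205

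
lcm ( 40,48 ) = 240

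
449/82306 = 449/82306 = 0.01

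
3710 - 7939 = - 4229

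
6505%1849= 958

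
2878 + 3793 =6671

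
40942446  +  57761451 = 98703897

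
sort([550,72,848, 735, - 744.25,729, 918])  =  [ - 744.25,72,550, 729,735,848, 918 ] 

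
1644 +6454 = 8098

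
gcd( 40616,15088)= 8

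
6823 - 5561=1262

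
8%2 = 0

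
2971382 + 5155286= 8126668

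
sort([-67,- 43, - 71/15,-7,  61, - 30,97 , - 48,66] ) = [ - 67, - 48, - 43, - 30, - 7,  -  71/15,61,66 , 97 ] 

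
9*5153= 46377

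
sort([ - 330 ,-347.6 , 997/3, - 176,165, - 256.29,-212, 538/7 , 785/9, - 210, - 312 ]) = [ - 347.6, - 330, - 312, -256.29,  -  212, - 210, - 176 , 538/7, 785/9, 165,997/3 ] 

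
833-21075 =-20242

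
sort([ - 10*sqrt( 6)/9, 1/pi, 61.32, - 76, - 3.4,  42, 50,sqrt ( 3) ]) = [ -76, - 3.4, - 10*sqrt(6)/9, 1/pi, sqrt( 3 ), 42, 50,61.32]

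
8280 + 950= 9230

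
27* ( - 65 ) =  - 1755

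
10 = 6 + 4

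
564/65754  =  94/10959= 0.01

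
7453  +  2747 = 10200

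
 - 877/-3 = 877/3= 292.33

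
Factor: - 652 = -2^2*163^1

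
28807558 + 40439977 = 69247535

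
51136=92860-41724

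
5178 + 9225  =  14403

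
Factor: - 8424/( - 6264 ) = 39/29 = 3^1 * 13^1* 29^( - 1) 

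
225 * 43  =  9675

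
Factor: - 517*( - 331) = 171127 = 11^1*47^1*331^1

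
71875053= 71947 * 999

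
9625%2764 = 1333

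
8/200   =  1/25 = 0.04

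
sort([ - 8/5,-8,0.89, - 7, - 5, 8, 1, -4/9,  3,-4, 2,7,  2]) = [  -  8 , - 7,-5,- 4,- 8/5,-4/9, 0.89,1, 2, 2, 3, 7,8]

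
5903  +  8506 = 14409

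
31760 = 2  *15880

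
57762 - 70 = 57692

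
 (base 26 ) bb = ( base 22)DB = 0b100101001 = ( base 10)297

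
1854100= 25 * 74164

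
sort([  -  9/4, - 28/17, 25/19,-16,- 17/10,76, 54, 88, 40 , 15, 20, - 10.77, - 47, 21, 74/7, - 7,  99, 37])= [ - 47 , - 16, - 10.77, - 7,  -  9/4, - 17/10,  -  28/17,  25/19,74/7,  15, 20, 21,  37, 40, 54, 76, 88, 99]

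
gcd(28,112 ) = 28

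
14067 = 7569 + 6498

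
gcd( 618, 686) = 2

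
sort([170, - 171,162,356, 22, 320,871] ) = [ - 171,22, 162,170 , 320 , 356,871 ] 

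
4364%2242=2122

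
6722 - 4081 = 2641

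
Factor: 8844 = 2^2*3^1*11^1*67^1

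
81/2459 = 81/2459 = 0.03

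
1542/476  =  771/238 = 3.24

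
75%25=0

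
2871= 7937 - 5066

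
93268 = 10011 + 83257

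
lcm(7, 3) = 21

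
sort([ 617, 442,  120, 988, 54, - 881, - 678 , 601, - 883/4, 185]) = [-881, - 678, - 883/4, 54, 120,185, 442,601,617,  988] 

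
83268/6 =13878 = 13878.00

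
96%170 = 96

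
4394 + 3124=7518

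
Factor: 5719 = 7^1 * 19^1*43^1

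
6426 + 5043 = 11469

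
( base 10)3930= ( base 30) 4B0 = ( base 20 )9GA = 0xf5a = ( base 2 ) 111101011010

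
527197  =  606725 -79528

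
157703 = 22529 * 7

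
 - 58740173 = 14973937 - 73714110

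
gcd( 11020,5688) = 4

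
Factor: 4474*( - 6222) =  - 2^2 * 3^1*17^1*61^1*2237^1 = -27837228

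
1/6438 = 1/6438 = 0.00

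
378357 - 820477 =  - 442120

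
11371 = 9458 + 1913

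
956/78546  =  478/39273 = 0.01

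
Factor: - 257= -257^1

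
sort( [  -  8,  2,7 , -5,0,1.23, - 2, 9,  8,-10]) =[ - 10, - 8, - 5  ,-2,0,1.23,2,  7,8, 9]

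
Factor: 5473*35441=193968593 = 7^1*13^1*61^1*83^1*421^1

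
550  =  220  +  330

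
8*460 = 3680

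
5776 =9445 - 3669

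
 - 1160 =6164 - 7324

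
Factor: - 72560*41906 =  - 2^5*5^1 *23^1*907^1* 911^1 = - 3040699360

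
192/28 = 6 + 6/7 = 6.86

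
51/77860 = 3/4580 = 0.00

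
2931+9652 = 12583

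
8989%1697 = 504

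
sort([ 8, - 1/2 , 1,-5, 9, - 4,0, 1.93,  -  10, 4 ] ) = [ - 10, - 5,-4,-1/2, 0,1,1.93 , 4, 8,9]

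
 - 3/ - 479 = 3/479 = 0.01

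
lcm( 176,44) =176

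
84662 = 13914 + 70748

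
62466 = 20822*3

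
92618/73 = 92618/73 =1268.74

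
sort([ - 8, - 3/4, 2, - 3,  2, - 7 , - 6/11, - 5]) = [  -  8, - 7, - 5, - 3, - 3/4 , - 6/11,  2,2 ] 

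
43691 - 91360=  - 47669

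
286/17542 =143/8771 =0.02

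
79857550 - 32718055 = 47139495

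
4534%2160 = 214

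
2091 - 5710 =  - 3619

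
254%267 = 254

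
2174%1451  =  723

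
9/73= 9/73 = 0.12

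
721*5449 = 3928729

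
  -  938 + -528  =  -1466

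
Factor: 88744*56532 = 2^5 * 3^1* 7^1*673^1 * 11093^1= 5016875808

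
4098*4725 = 19363050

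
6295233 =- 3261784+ 9557017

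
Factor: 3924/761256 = 1/194 = 2^( - 1 )*97^ (  -  1) 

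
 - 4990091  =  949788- 5939879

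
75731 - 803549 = - 727818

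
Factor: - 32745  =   -3^1 * 5^1*37^1*59^1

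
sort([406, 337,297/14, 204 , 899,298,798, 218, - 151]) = [- 151, 297/14,204, 218, 298,337,  406, 798,  899]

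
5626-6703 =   -  1077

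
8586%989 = 674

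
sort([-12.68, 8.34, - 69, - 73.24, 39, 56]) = [ - 73.24,- 69, - 12.68,8.34 , 39, 56]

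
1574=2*787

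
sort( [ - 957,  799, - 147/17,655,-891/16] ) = [ - 957, - 891/16,-147/17,655, 799 ] 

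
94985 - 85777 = 9208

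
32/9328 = 2/583 = 0.00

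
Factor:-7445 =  - 5^1 * 1489^1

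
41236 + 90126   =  131362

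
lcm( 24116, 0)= 0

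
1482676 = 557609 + 925067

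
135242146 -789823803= - 654581657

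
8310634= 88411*94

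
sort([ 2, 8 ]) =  [ 2 , 8]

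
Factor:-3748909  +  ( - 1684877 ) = - 2^1*3^2* 301877^1 =- 5433786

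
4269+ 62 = 4331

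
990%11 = 0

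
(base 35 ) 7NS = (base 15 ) 2bc3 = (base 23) hi1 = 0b10010011000000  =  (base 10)9408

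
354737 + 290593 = 645330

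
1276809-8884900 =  - 7608091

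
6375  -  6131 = 244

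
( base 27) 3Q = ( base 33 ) 38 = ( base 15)72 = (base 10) 107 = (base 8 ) 153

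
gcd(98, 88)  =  2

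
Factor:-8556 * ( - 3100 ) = 26523600 = 2^4 * 3^1*5^2 * 23^1 *31^2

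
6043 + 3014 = 9057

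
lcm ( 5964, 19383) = 77532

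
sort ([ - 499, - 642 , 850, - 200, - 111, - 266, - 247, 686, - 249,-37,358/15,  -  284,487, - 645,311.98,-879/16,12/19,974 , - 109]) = [ - 645, - 642,-499, - 284, - 266,  -  249, - 247,- 200,-111, - 109,-879/16, - 37,12/19,358/15, 311.98,487,  686,850,974]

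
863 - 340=523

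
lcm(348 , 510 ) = 29580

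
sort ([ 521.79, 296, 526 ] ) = [296,521.79, 526 ] 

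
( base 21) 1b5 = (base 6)3045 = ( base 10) 677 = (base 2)1010100101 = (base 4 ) 22211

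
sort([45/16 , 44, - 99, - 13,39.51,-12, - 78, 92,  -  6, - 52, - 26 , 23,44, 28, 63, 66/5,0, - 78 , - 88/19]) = [ - 99, - 78, - 78, - 52, - 26,-13, - 12, -6,-88/19, 0, 45/16, 66/5,  23, 28,39.51,44,44, 63,92 ] 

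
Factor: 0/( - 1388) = 0^1 = 0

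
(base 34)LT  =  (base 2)1011100111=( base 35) L8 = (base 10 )743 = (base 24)16n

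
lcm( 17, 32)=544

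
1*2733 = 2733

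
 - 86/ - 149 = 86/149 = 0.58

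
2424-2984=-560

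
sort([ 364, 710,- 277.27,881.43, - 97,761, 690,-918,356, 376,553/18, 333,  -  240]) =[ - 918, - 277.27, - 240,  -  97, 553/18,333,  356, 364,  376, 690, 710,761, 881.43 ] 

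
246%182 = 64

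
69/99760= 69/99760=0.00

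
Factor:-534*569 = -2^1*3^1*89^1*569^1=- 303846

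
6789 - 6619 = 170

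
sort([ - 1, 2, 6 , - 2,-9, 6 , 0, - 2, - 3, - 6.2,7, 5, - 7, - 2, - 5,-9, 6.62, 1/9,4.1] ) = [ - 9,-9, - 7, - 6.2, - 5, - 3, - 2 , - 2, - 2, - 1,0,  1/9, 2,  4.1, 5, 6, 6, 6.62, 7]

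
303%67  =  35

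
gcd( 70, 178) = 2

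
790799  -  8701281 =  - 7910482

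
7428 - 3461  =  3967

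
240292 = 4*60073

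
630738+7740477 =8371215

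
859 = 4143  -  3284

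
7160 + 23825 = 30985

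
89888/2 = 44944=44944.00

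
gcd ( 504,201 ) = 3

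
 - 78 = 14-92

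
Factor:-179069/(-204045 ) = 803/915 = 3^ (-1)*5^ ( - 1) * 11^1*61^(-1) *73^1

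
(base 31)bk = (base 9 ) 441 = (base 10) 361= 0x169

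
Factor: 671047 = 13^1 * 41^1*1259^1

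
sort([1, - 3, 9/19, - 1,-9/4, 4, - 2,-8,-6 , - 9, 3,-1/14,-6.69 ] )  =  [-9 , - 8, - 6.69,-6,-3,-9/4, - 2,  -  1, - 1/14, 9/19, 1, 3, 4 ]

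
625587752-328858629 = 296729123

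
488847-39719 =449128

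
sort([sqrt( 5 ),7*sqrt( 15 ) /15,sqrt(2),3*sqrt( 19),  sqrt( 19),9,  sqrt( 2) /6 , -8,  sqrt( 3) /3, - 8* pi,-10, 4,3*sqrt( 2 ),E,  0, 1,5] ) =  [ - 8*pi,-10, - 8,0,sqrt( 2 )/6, sqrt(3 ) /3,1,sqrt( 2 ),7*sqrt( 15 )/15,sqrt( 5),E,4, 3*sqrt( 2), sqrt( 19),5 , 9, 3 * sqrt (19)]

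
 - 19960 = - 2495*8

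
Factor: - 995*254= - 2^1*5^1*127^1*199^1 = -252730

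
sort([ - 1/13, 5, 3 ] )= [ - 1/13, 3, 5]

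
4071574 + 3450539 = 7522113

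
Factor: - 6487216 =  - 2^4*373^1*1087^1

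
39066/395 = 98+356/395 = 98.90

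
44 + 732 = 776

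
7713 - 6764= 949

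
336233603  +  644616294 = 980849897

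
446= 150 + 296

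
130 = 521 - 391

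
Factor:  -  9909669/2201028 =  - 3303223/733676 =-2^(-2) * 7^1*11^1*149^( - 1)*1231^( - 1)*42899^1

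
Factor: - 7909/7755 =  - 3^ ( -1)*5^( -1)*47^(-1)*719^1 = -  719/705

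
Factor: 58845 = 3^1*5^1*3923^1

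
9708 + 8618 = 18326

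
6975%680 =175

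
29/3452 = 29/3452 = 0.01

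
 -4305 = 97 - 4402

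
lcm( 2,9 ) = 18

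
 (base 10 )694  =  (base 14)378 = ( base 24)14M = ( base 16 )2B6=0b1010110110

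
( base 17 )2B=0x2D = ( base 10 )45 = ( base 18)29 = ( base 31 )1e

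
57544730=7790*7387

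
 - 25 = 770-795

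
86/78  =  43/39 = 1.10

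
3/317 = 3/317 =0.01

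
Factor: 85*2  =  170 = 2^1*5^1*17^1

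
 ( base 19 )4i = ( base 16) 5e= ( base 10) 94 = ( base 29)37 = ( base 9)114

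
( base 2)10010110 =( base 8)226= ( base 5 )1100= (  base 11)127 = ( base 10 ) 150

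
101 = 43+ 58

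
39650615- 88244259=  - 48593644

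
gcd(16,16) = 16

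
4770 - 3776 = 994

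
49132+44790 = 93922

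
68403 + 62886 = 131289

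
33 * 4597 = 151701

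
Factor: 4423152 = 2^4*3^1*43^1*2143^1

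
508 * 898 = 456184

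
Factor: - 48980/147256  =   - 2^( - 1 )*5^1*31^1*233^( - 1) =-155/466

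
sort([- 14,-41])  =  [ - 41, - 14 ] 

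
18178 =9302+8876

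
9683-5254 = 4429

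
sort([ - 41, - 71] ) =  [ - 71, - 41]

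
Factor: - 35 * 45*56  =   - 88200 = - 2^3*3^2  *  5^2*7^2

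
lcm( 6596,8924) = 151708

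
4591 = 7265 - 2674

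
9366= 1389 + 7977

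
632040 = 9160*69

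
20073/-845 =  - 24 + 207/845 = - 23.76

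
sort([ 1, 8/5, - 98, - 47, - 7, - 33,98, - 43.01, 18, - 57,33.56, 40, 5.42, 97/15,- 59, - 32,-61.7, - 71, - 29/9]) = [ - 98,-71, - 61.7, - 59,-57, -47, - 43.01,-33, - 32 , - 7, - 29/9, 1, 8/5, 5.42, 97/15, 18,  33.56,  40, 98]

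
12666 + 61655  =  74321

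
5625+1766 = 7391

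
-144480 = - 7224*20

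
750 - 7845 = -7095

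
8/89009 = 8/89009 = 0.00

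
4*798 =3192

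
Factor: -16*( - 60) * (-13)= -2^6*3^1*5^1 * 13^1 = -  12480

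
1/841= 1/841  =  0.00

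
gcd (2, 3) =1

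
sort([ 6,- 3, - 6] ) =[-6, - 3,6] 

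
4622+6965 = 11587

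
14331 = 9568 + 4763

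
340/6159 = 340/6159= 0.06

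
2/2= 1=1.00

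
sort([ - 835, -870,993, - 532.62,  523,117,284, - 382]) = [ - 870, - 835, - 532.62, - 382,117,  284, 523,993]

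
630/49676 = 315/24838 = 0.01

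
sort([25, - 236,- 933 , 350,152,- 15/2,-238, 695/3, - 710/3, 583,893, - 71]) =[  -  933, -238, - 710/3,  -  236, - 71, - 15/2, 25,152, 695/3, 350, 583, 893]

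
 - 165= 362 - 527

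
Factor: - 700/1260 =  - 3^( - 2 )*5^1 =-  5/9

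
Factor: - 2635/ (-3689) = 5^1*7^(-1) = 5/7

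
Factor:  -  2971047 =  - 3^1*990349^1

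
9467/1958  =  4 + 1635/1958=4.84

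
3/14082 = 1/4694 = 0.00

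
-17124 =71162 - 88286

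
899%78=41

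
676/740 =169/185 =0.91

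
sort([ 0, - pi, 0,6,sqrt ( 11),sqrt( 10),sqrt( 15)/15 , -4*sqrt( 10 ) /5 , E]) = [ - pi,- 4 * sqrt (10 ) /5,0, 0,  sqrt( 15) /15, E, sqrt(10),sqrt( 11) , 6 ] 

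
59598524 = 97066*614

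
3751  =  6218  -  2467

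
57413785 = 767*74855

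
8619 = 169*51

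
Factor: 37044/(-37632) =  - 63/64 =- 2^( - 6)*3^2*7^1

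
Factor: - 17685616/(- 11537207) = 2^4*11^ ( - 1 ) * 13^1*85027^1*1048837^( - 1 )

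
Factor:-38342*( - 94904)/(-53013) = - 3638809168/53013 = - 2^4*3^( - 1)*19^1*41^( -1 )*431^(  -  1)*1009^1*11863^1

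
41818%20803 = 212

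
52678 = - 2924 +55602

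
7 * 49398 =345786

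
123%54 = 15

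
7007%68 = 3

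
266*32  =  8512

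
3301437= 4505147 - 1203710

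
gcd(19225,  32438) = 1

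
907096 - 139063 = 768033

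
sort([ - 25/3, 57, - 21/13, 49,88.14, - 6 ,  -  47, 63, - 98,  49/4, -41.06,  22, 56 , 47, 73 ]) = [-98, -47, - 41.06, - 25/3, - 6, - 21/13, 49/4, 22,47, 49, 56, 57, 63,73,88.14] 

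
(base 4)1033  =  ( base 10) 79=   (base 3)2221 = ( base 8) 117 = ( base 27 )2p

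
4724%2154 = 416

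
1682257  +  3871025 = 5553282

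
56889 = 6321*9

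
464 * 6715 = 3115760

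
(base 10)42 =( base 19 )24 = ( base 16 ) 2a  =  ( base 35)17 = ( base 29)1d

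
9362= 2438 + 6924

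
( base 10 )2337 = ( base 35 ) 1vr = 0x921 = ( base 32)291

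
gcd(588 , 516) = 12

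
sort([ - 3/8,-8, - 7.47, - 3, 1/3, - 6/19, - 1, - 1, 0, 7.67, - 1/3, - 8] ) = [ - 8, - 8, - 7.47, - 3, - 1, - 1, - 3/8, - 1/3, - 6/19,0, 1/3,7.67 ]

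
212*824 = 174688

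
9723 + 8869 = 18592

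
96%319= 96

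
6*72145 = 432870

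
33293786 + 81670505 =114964291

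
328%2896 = 328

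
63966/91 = 9138/13 = 702.92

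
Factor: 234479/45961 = 7^1 * 43^1*59^( - 1 ) = 301/59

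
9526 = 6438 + 3088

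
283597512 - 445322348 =-161724836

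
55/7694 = 55/7694 = 0.01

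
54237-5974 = 48263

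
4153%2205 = 1948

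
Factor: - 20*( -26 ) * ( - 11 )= - 5720  =  - 2^3*5^1*11^1 * 13^1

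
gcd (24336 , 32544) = 144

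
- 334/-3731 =334/3731 = 0.09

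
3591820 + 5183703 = 8775523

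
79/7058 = 79/7058 = 0.01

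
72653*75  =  5448975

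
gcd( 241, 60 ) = 1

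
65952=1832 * 36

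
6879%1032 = 687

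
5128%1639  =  211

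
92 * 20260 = 1863920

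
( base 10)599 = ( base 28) LB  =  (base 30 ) JT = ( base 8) 1127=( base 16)257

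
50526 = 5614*9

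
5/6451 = 5/6451= 0.00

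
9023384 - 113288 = 8910096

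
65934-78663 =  - 12729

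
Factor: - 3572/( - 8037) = 4/9 = 2^2*3^( - 2) 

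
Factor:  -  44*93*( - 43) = 175956 = 2^2*3^1*11^1*31^1*43^1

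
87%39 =9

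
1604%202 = 190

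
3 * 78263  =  234789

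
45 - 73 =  -28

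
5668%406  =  390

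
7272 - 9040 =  - 1768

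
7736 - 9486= - 1750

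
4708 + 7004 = 11712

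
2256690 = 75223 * 30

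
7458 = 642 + 6816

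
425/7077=425/7077 = 0.06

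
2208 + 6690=8898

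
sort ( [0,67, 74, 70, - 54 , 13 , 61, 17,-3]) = [ - 54, - 3 , 0, 13 , 17 , 61, 67, 70,74] 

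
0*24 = 0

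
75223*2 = 150446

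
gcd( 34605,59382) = 9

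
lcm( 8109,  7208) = 64872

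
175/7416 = 175/7416=0.02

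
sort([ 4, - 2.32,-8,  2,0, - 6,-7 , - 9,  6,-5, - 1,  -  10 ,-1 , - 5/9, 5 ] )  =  [ - 10, - 9, - 8,-7, - 6, - 5, - 2.32, - 1, - 1, - 5/9, 0,2, 4,  5 , 6]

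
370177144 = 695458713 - 325281569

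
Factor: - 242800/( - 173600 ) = 607/434 = 2^( - 1)*7^(-1) * 31^ ( -1)*607^1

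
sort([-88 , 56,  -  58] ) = [  -  88,  -  58,  56] 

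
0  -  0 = 0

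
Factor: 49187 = 101^1*487^1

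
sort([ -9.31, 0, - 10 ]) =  [-10, - 9.31,  0] 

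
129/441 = 43/147 = 0.29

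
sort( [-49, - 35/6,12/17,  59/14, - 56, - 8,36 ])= [ - 56, - 49 , - 8, - 35/6 , 12/17,59/14,36 ] 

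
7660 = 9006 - 1346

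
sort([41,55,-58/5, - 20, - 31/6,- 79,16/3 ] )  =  [ - 79,  -  20, - 58/5,-31/6,16/3 , 41 , 55 ] 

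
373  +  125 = 498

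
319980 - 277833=42147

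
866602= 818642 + 47960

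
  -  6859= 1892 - 8751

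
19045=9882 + 9163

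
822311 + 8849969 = 9672280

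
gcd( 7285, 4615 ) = 5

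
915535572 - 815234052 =100301520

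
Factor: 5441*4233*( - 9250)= -213043715250 = -  2^1  *3^1*5^3*17^1*37^1*83^1*5441^1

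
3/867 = 1/289 = 0.00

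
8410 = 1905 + 6505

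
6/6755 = 6/6755 = 0.00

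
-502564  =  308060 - 810624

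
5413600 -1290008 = 4123592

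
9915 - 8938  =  977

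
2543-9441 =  - 6898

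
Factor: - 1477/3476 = -2^( - 2)*7^1 * 11^( - 1) * 79^( - 1) * 211^1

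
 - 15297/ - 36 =424 + 11/12= 424.92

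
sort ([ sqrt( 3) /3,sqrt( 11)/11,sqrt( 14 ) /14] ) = [sqrt( 14 )/14, sqrt(11)/11,sqrt(3) /3 ]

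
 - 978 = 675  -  1653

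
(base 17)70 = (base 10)119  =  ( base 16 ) 77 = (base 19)65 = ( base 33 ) 3k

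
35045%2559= 1778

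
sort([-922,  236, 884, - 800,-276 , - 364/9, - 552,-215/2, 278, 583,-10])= [  -  922, - 800, - 552, - 276,-215/2, - 364/9,-10,236 , 278, 583, 884]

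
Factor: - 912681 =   -  3^3*7^1 * 11^1*439^1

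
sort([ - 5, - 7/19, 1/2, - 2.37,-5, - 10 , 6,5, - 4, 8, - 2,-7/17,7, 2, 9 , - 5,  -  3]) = [ - 10, - 5,-5,  -  5, - 4, - 3, - 2.37 , - 2, - 7/17,  -  7/19, 1/2, 2 , 5, 6,7, 8, 9]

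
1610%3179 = 1610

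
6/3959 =6/3959 = 0.00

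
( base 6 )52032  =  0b1101100010100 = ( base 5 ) 210212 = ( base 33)6C2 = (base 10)6932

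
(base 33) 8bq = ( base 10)9101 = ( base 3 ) 110111002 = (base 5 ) 242401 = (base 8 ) 21615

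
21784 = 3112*7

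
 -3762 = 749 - 4511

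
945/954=105/106 = 0.99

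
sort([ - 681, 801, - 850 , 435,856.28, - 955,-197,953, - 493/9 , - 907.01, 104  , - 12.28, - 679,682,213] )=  [ - 955, - 907.01, - 850,-681, - 679 , - 197, - 493/9, - 12.28 , 104,213,  435, 682,801,856.28, 953]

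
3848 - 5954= -2106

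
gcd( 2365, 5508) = 1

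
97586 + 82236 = 179822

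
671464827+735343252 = 1406808079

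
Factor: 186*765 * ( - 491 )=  - 69864390=- 2^1 * 3^3 * 5^1*17^1 * 31^1 * 491^1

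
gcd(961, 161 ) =1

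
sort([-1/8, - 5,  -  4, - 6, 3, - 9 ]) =[ - 9, - 6, - 5, - 4, - 1/8,  3]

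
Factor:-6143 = -6143^1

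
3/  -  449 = -3/449 = - 0.01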